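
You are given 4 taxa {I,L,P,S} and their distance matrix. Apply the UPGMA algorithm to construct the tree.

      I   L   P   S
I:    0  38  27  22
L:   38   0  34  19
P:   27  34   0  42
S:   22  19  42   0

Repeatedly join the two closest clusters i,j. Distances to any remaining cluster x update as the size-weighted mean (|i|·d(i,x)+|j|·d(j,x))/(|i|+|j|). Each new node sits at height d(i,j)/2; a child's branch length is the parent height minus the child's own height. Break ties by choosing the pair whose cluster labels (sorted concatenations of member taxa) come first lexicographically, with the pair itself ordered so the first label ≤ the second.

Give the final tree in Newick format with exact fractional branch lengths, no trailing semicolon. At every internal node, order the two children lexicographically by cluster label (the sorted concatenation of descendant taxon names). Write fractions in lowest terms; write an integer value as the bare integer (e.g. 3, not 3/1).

((I:27/2,P:27/2):7/2,(L:19/2,S:19/2):15/2)

step 1: merge (L,S) at d=19; branch lengths L→19/2, S→19/2; new cluster LS
  updated: d(I,LS)=30, d(LS,P)=38
step 2: merge (I,P) at d=27; branch lengths I→27/2, P→27/2; new cluster IP
  updated: d(IP,LS)=34
step 3: merge (IP,LS) at d=34; branch lengths IP→7/2, LS→15/2; new cluster ILPS
final tree: ((I:27/2,P:27/2):7/2,(L:19/2,S:19/2):15/2)
total length: 57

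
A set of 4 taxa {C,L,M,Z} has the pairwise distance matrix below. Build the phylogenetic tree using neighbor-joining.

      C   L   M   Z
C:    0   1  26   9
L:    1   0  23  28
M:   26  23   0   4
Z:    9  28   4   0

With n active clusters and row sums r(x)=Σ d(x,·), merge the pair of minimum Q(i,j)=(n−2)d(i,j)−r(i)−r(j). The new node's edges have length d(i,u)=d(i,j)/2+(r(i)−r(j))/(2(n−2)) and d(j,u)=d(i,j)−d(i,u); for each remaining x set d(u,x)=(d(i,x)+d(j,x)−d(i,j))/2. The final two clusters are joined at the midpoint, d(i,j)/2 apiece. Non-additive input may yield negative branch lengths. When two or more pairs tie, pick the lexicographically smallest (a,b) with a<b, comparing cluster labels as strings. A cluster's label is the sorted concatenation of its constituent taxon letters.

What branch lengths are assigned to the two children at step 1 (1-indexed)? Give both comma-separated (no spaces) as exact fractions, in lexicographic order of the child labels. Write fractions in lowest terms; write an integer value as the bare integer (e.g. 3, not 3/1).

iteration 1: select C,L (d=1, Q=-86); attach at lengths (-7/2, 9/2); label the merged cluster CL
  updated: d(CL,M)=24, d(CL,Z)=18
iteration 2: select CL,M (d=24, Q=-46); attach at lengths (19, 5); label the merged cluster CLM
  updated: d(CLM,Z)=-1
iteration 3: select CLM,Z (d=-1); attach at lengths (-1/2, -1/2); label the merged cluster CLMZ
final tree: (((C:-7/2,L:9/2):19,M:5):-1/2,Z:-1/2)
total length: 24

-7/2,9/2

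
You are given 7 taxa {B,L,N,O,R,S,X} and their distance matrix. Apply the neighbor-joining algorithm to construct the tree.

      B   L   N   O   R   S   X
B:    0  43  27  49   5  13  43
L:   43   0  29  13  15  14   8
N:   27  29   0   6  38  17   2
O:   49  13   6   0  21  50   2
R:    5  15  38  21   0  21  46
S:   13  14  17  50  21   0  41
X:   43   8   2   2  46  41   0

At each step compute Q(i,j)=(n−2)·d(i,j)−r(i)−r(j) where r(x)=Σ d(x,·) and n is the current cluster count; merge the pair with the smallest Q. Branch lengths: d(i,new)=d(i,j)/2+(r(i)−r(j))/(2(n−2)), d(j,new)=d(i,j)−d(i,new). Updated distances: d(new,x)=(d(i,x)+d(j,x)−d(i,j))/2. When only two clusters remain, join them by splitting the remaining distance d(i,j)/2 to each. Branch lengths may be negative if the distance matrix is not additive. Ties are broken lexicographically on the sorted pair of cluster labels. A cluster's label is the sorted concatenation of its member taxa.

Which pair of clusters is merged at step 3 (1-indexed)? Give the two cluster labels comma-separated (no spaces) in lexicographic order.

step 1: merge (B,R) at d=5, Q=-301; branch lengths B→59/10, R→-9/10; new cluster BR
  updated: d(BR,L)=53/2, d(BR,N)=30, d(BR,O)=65/2, d(BR,S)=29/2, d(BR,X)=42
step 2: merge (BR,S) at d=29/2, Q=-224; branch lengths BR→67/8, S→49/8; new cluster BRS
  updated: d(BRS,L)=13, d(BRS,N)=65/4, d(BRS,O)=34, d(BRS,X)=137/4
step 3: merge (BRS,L) at d=13, Q=-243/2; branch lengths BRS→49/4, L→3/4; new cluster BLRS
  updated: d(BLRS,N)=129/8, d(BLRS,O)=17, d(BLRS,X)=117/8
step 4: merge (BLRS,N) at d=129/8, Q=-317/8; branch lengths BLRS→447/32, N→69/32; new cluster BLNRS
  updated: d(BLNRS,O)=55/16, d(BLNRS,X)=1/4
step 5: merge (BLNRS,O) at d=55/16, Q=-91/16; branch lengths BLNRS→27/32, O→83/32; new cluster BLNORS
  updated: d(BLNORS,X)=-19/32
step 6: merge (BLNORS,X) at d=-19/32; branch lengths BLNORS→-19/64, X→-19/64; new cluster BLNORSX
final tree: ((((((B:59/10,R:-9/10):67/8,S:49/8):49/4,L:3/4):447/32,N:69/32):27/32,O:83/32):-19/64,X:-19/64)
total length: 1647/32

BRS,L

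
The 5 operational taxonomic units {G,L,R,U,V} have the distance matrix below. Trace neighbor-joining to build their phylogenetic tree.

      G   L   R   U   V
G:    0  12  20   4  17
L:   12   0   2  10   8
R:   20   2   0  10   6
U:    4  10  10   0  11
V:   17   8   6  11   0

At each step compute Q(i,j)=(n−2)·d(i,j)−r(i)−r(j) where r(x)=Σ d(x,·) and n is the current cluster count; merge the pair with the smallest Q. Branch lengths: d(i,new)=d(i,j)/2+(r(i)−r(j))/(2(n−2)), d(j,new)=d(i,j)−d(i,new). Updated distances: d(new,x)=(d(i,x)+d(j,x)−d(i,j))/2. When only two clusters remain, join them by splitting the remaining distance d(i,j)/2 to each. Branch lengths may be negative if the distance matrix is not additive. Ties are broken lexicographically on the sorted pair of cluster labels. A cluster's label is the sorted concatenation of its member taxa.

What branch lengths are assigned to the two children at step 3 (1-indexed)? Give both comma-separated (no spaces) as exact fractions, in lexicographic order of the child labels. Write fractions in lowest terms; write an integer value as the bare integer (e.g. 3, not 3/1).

step 1: merge (G,U) at d=4, Q=-76; branch lengths G→5, U→-1; new cluster GU
  updated: d(GU,L)=9, d(GU,R)=13, d(GU,V)=12
step 2: merge (GU,V) at d=12, Q=-36; branch lengths GU→8, V→4; new cluster GUV
  updated: d(GUV,L)=5/2, d(GUV,R)=7/2
step 3: merge (GUV,L) at d=5/2, Q=-8; branch lengths GUV→2, L→1/2; new cluster GLUV
  updated: d(GLUV,R)=3/2
step 4: merge (GLUV,R) at d=3/2; branch lengths GLUV→3/4, R→3/4; new cluster GLRUV
final tree: ((((G:5,U:-1):8,V:4):2,L:1/2):3/4,R:3/4)
total length: 20

2,1/2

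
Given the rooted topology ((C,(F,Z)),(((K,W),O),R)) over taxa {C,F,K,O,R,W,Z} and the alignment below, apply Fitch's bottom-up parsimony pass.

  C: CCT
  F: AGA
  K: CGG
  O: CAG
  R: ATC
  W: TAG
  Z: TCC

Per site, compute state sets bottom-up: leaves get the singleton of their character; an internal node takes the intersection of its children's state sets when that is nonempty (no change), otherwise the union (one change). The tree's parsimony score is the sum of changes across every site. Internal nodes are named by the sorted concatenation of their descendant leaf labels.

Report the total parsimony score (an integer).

11

FZ@0: {A} ∪ {T} = {A,T} (union, +1)
CFZ@0: {C} ∪ {A,T} = {A,C,T} (union, +1)
KW@0: {C} ∪ {T} = {C,T} (union, +1)
KOW@0: {C,T} ∩ {C} = {C} (intersection, +0)
KORW@0: {C} ∪ {A} = {A,C} (union, +1)
CFKORWZ@0: {A,C,T} ∩ {A,C} = {A,C} (intersection, +0)
FZ@1: {G} ∪ {C} = {C,G} (union, +1)
CFZ@1: {C} ∩ {C,G} = {C} (intersection, +0)
KW@1: {G} ∪ {A} = {A,G} (union, +1)
KOW@1: {A,G} ∩ {A} = {A} (intersection, +0)
KORW@1: {A} ∪ {T} = {A,T} (union, +1)
CFKORWZ@1: {C} ∪ {A,T} = {A,C,T} (union, +1)
FZ@2: {A} ∪ {C} = {A,C} (union, +1)
CFZ@2: {T} ∪ {A,C} = {A,C,T} (union, +1)
KW@2: {G} ∩ {G} = {G} (intersection, +0)
KOW@2: {G} ∩ {G} = {G} (intersection, +0)
KORW@2: {G} ∪ {C} = {C,G} (union, +1)
CFKORWZ@2: {A,C,T} ∩ {C,G} = {C} (intersection, +0)
per-site changes: [4, 4, 3]; total = 11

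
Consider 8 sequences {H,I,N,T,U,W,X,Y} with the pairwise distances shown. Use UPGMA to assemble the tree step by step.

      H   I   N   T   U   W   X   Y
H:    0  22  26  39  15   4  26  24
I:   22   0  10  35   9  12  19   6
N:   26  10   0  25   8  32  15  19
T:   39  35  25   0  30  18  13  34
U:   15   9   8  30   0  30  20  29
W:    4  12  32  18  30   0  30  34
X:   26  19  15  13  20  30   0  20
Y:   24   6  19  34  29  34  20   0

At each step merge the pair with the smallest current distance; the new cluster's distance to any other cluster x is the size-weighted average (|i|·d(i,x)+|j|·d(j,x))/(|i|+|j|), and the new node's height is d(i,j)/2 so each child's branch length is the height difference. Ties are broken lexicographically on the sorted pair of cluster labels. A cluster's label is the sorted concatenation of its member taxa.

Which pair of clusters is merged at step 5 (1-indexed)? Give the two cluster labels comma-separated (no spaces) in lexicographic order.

IY,NU

iteration 1: select H,W (d=4); attach at lengths (2, 2); label the merged cluster HW
  updated: d(HW,I)=17, d(HW,N)=29, d(HW,T)=57/2, d(HW,U)=45/2, d(HW,X)=28, d(HW,Y)=29
iteration 2: select I,Y (d=6); attach at lengths (3, 3); label the merged cluster IY
  updated: d(HW,IY)=23, d(IY,N)=29/2, d(IY,T)=69/2, d(IY,U)=19, d(IY,X)=39/2
iteration 3: select N,U (d=8); attach at lengths (4, 4); label the merged cluster NU
  updated: d(HW,NU)=103/4, d(IY,NU)=67/4, d(NU,T)=55/2, d(NU,X)=35/2
iteration 4: select T,X (d=13); attach at lengths (13/2, 13/2); label the merged cluster TX
  updated: d(HW,TX)=113/4, d(IY,TX)=27, d(NU,TX)=45/2
iteration 5: select IY,NU (d=67/4); attach at lengths (43/8, 35/8); label the merged cluster INUY
  updated: d(HW,INUY)=195/8, d(INUY,TX)=99/4
iteration 6: select HW,INUY (d=195/8); attach at lengths (163/16, 61/16); label the merged cluster HINUWY
  updated: d(HINUWY,TX)=311/12
iteration 7: select HINUWY,TX (d=311/12); attach at lengths (37/48, 155/24); label the merged cluster HINTUWXY
final tree: (((H:2,W:2):163/16,((I:3,Y:3):43/8,(N:4,U:4):35/8):61/16):37/48,(T:13/2,X:13/2):155/24)
total length: 2975/48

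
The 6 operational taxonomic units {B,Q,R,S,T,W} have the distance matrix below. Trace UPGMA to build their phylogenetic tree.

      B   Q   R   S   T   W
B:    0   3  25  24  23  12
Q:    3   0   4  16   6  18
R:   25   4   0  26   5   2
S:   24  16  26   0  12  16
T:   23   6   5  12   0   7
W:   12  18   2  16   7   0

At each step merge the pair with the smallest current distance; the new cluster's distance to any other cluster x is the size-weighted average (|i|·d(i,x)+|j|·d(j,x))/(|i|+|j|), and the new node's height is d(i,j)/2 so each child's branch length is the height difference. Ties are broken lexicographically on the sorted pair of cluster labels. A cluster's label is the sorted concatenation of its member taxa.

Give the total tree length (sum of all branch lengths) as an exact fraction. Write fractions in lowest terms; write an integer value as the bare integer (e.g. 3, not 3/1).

949/30

step 1: merge (R,W) at d=2; branch lengths R→1, W→1; new cluster RW
  updated: d(B,RW)=37/2, d(Q,RW)=11, d(RW,S)=21, d(RW,T)=6
step 2: merge (B,Q) at d=3; branch lengths B→3/2, Q→3/2; new cluster BQ
  updated: d(BQ,RW)=59/4, d(BQ,S)=20, d(BQ,T)=29/2
step 3: merge (RW,T) at d=6; branch lengths RW→2, T→3; new cluster RTW
  updated: d(BQ,RTW)=44/3, d(RTW,S)=18
step 4: merge (BQ,RTW) at d=44/3; branch lengths BQ→35/6, RTW→13/3; new cluster BQRTW
  updated: d(BQRTW,S)=94/5
step 5: merge (BQRTW,S) at d=94/5; branch lengths BQRTW→31/15, S→47/5; new cluster BQRSTW
final tree: (((B:3/2,Q:3/2):35/6,((R:1,W:1):2,T:3):13/3):31/15,S:47/5)
total length: 949/30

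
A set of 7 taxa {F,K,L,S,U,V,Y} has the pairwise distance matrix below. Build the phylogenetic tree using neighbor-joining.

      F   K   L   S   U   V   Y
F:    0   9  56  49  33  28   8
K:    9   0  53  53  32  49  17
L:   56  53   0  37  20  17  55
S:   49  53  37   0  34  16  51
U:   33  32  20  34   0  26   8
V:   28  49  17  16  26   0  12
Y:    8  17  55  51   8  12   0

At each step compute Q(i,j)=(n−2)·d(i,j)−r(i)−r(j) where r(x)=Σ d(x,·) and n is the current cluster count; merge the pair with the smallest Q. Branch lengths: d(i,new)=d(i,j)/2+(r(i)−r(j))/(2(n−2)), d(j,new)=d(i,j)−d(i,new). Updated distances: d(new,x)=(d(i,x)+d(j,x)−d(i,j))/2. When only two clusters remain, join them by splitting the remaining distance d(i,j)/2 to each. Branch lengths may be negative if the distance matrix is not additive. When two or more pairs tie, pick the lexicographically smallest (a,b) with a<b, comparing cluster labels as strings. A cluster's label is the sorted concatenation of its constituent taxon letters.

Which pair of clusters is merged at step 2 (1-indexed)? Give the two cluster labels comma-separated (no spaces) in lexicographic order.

FK,Y

1. join F+K (d=9, Q=-351) ⇒ FK; edges |F|=3/2, |K|=15/2
  updated: d(FK,L)=50, d(FK,S)=93/2, d(FK,U)=28, d(FK,V)=34, d(FK,Y)=8
2. join FK+Y (d=8, Q=-537/2) ⇒ FKY; edges |FK|=129/16, |Y|=-1/16
  updated: d(FKY,L)=97/2, d(FKY,S)=179/4, d(FKY,U)=14, d(FKY,V)=19
3. join FKY+U (d=14, Q=-713/4) ⇒ FKUY; edges |FKY|=99/8, |U|=13/8
  updated: d(FKUY,L)=109/4, d(FKUY,S)=259/8, d(FKUY,V)=31/2
4. join FKUY+L (d=109/4, Q=-815/8) ⇒ FKLUY; edges |FKUY|=387/32, |L|=485/32
  updated: d(FKLUY,S)=337/16, d(FKLUY,V)=21/8
5. join FKLUY+S (d=337/16, Q=-635/16) ⇒ FKLSUY; edges |FKLUY|=123/32, |S|=551/32
  updated: d(FKLSUY,V)=-39/32
6. join FKLSUY+V (d=-39/32) ⇒ FKLSUVY; edges |FKLSUY|=-39/64, |V|=-39/64
final tree: ((((((F:3/2,K:15/2):129/16,Y:-1/16):99/8,U:13/8):387/32,L:485/32):123/32,S:551/32):-39/64,V:-39/64)
total length: 2499/32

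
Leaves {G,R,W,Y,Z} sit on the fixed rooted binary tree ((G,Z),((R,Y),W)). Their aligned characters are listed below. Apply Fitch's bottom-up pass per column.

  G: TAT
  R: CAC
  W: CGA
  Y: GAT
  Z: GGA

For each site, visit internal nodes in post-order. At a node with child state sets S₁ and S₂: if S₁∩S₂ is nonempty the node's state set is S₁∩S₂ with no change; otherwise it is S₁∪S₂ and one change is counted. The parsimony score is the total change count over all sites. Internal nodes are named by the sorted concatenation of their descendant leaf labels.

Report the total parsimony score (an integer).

8

[col 0] GZ: children G:{T}, Z:{G} ∪→ {G,T}; cost 1
[col 0] RY: children R:{C}, Y:{G} ∪→ {C,G}; cost 1
[col 0] RWY: children RY:{C,G}, W:{C} ∩→ {C}; cost 0
[col 0] GRWYZ: children GZ:{G,T}, RWY:{C} ∪→ {C,G,T}; cost 1
[col 1] GZ: children G:{A}, Z:{G} ∪→ {A,G}; cost 1
[col 1] RY: children R:{A}, Y:{A} ∩→ {A}; cost 0
[col 1] RWY: children RY:{A}, W:{G} ∪→ {A,G}; cost 1
[col 1] GRWYZ: children GZ:{A,G}, RWY:{A,G} ∩→ {A,G}; cost 0
[col 2] GZ: children G:{T}, Z:{A} ∪→ {A,T}; cost 1
[col 2] RY: children R:{C}, Y:{T} ∪→ {C,T}; cost 1
[col 2] RWY: children RY:{C,T}, W:{A} ∪→ {A,C,T}; cost 1
[col 2] GRWYZ: children GZ:{A,T}, RWY:{A,C,T} ∩→ {A,T}; cost 0
per-site changes: [3, 2, 3]; total = 8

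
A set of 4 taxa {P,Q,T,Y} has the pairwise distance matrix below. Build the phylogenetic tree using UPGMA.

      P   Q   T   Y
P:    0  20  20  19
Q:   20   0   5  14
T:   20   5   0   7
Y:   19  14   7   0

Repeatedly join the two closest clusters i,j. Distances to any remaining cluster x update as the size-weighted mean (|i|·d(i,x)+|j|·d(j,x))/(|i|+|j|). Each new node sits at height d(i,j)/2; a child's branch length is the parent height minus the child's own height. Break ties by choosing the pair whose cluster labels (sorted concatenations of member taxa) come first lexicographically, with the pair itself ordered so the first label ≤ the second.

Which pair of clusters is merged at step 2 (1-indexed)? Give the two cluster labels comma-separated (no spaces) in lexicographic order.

step 1: merge (Q,T) at d=5; branch lengths Q→5/2, T→5/2; new cluster QT
  updated: d(P,QT)=20, d(QT,Y)=21/2
step 2: merge (QT,Y) at d=21/2; branch lengths QT→11/4, Y→21/4; new cluster QTY
  updated: d(P,QTY)=59/3
step 3: merge (P,QTY) at d=59/3; branch lengths P→59/6, QTY→55/12; new cluster PQTY
final tree: (P:59/6,((Q:5/2,T:5/2):11/4,Y:21/4):55/12)
total length: 329/12

QT,Y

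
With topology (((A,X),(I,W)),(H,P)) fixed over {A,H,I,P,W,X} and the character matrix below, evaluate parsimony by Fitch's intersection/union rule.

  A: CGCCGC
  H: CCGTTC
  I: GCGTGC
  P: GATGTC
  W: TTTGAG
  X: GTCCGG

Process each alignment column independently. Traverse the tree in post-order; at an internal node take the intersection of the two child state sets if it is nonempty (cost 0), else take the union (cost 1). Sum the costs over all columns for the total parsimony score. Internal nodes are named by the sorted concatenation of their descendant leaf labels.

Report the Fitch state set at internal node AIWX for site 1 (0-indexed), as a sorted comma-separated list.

AX@0: {C} ∪ {G} = {C,G} (union, +1)
IW@0: {G} ∪ {T} = {G,T} (union, +1)
AIWX@0: {C,G} ∩ {G,T} = {G} (intersection, +0)
HP@0: {C} ∪ {G} = {C,G} (union, +1)
AHIPWX@0: {G} ∩ {C,G} = {G} (intersection, +0)
AX@1: {G} ∪ {T} = {G,T} (union, +1)
IW@1: {C} ∪ {T} = {C,T} (union, +1)
AIWX@1: {G,T} ∩ {C,T} = {T} (intersection, +0)
HP@1: {C} ∪ {A} = {A,C} (union, +1)
AHIPWX@1: {T} ∪ {A,C} = {A,C,T} (union, +1)
AX@2: {C} ∩ {C} = {C} (intersection, +0)
IW@2: {G} ∪ {T} = {G,T} (union, +1)
AIWX@2: {C} ∪ {G,T} = {C,G,T} (union, +1)
HP@2: {G} ∪ {T} = {G,T} (union, +1)
AHIPWX@2: {C,G,T} ∩ {G,T} = {G,T} (intersection, +0)
AX@3: {C} ∩ {C} = {C} (intersection, +0)
IW@3: {T} ∪ {G} = {G,T} (union, +1)
AIWX@3: {C} ∪ {G,T} = {C,G,T} (union, +1)
HP@3: {T} ∪ {G} = {G,T} (union, +1)
AHIPWX@3: {C,G,T} ∩ {G,T} = {G,T} (intersection, +0)
AX@4: {G} ∩ {G} = {G} (intersection, +0)
IW@4: {G} ∪ {A} = {A,G} (union, +1)
AIWX@4: {G} ∩ {A,G} = {G} (intersection, +0)
HP@4: {T} ∩ {T} = {T} (intersection, +0)
AHIPWX@4: {G} ∪ {T} = {G,T} (union, +1)
AX@5: {C} ∪ {G} = {C,G} (union, +1)
IW@5: {C} ∪ {G} = {C,G} (union, +1)
AIWX@5: {C,G} ∩ {C,G} = {C,G} (intersection, +0)
HP@5: {C} ∩ {C} = {C} (intersection, +0)
AHIPWX@5: {C,G} ∩ {C} = {C} (intersection, +0)
per-site changes: [3, 4, 3, 3, 2, 2]; total = 17

T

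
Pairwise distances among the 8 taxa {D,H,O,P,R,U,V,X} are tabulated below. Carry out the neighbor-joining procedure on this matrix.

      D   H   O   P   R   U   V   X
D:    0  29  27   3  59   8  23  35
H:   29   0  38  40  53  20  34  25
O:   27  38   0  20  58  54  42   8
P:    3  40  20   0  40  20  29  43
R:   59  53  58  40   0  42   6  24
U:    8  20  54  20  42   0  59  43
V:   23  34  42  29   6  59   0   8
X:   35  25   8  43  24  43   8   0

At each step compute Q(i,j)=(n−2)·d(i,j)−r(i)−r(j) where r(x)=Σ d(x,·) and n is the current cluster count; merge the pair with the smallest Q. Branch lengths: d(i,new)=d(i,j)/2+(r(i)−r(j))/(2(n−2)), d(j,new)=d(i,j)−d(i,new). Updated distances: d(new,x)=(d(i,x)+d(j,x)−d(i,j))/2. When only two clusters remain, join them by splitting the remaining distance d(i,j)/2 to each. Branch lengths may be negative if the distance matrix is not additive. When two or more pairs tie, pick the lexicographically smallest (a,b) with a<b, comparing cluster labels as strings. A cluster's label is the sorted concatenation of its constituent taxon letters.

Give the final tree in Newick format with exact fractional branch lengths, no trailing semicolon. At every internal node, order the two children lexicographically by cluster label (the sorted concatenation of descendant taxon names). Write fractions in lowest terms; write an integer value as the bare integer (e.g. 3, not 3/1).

(((D:-5/2,P:11/2):43/8,(H:83/6,((O:67/10,X:13/10):73/8,(R:39/4,V:-15/4):135/8):43/6):71/8):57/16,U:57/16)

iteration 1: select R,V (d=6, Q=-447); attach at lengths (39/4, -15/4); label the merged cluster RV
  updated: d(D,RV)=38, d(H,RV)=81/2, d(O,RV)=47, d(P,RV)=63/2, d(RV,U)=95/2, d(RV,X)=13
iteration 2: select O,X (d=8, Q=-321); attach at lengths (67/10, 13/10); label the merged cluster OX
  updated: d(D,OX)=27, d(H,OX)=55/2, d(OX,P)=55/2, d(OX,RV)=26, d(OX,U)=89/2
iteration 3: select OX,RV (d=26, Q=-232); attach at lengths (73/8, 135/8); label the merged cluster ORVX
  updated: d(D,ORVX)=39/2, d(H,ORVX)=21, d(ORVX,P)=33/2, d(ORVX,U)=33
iteration 4: select H,ORVX (d=21, Q=-137); attach at lengths (83/6, 43/6); label the merged cluster HORVX
  updated: d(D,HORVX)=55/4, d(HORVX,P)=71/4, d(HORVX,U)=16
iteration 5: select D,P (d=3, Q=-119/2); attach at lengths (-5/2, 11/2); label the merged cluster DP
  updated: d(DP,HORVX)=57/4, d(DP,U)=25/2
iteration 6: select DP,HORVX (d=57/4, Q=-171/4); attach at lengths (43/8, 71/8); label the merged cluster DHOPRVX
  updated: d(DHOPRVX,U)=57/8
iteration 7: select DHOPRVX,U (d=57/8); attach at lengths (57/16, 57/16); label the merged cluster DHOPRUVX
final tree: (((D:-5/2,P:11/2):43/8,(H:83/6,((O:67/10,X:13/10):73/8,(R:39/4,V:-15/4):135/8):43/6):71/8):57/16,U:57/16)
total length: 683/8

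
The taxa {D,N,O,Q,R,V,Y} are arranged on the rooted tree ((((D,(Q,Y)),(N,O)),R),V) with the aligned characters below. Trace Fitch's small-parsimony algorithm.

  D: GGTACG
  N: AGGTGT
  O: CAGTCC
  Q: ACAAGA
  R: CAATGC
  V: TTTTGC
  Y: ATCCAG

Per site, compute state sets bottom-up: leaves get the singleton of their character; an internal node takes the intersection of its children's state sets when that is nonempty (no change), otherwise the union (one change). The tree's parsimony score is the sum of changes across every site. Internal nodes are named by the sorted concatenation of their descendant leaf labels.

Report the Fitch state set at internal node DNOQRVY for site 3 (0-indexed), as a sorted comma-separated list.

QY@0: {A} ∩ {A} = {A} (intersection, +0)
DQY@0: {G} ∪ {A} = {A,G} (union, +1)
NO@0: {A} ∪ {C} = {A,C} (union, +1)
DNOQY@0: {A,G} ∩ {A,C} = {A} (intersection, +0)
DNOQRY@0: {A} ∪ {C} = {A,C} (union, +1)
DNOQRVY@0: {A,C} ∪ {T} = {A,C,T} (union, +1)
QY@1: {C} ∪ {T} = {C,T} (union, +1)
DQY@1: {G} ∪ {C,T} = {C,G,T} (union, +1)
NO@1: {G} ∪ {A} = {A,G} (union, +1)
DNOQY@1: {C,G,T} ∩ {A,G} = {G} (intersection, +0)
DNOQRY@1: {G} ∪ {A} = {A,G} (union, +1)
DNOQRVY@1: {A,G} ∪ {T} = {A,G,T} (union, +1)
QY@2: {A} ∪ {C} = {A,C} (union, +1)
DQY@2: {T} ∪ {A,C} = {A,C,T} (union, +1)
NO@2: {G} ∩ {G} = {G} (intersection, +0)
DNOQY@2: {A,C,T} ∪ {G} = {A,C,G,T} (union, +1)
DNOQRY@2: {A,C,G,T} ∩ {A} = {A} (intersection, +0)
DNOQRVY@2: {A} ∪ {T} = {A,T} (union, +1)
QY@3: {A} ∪ {C} = {A,C} (union, +1)
DQY@3: {A} ∩ {A,C} = {A} (intersection, +0)
NO@3: {T} ∩ {T} = {T} (intersection, +0)
DNOQY@3: {A} ∪ {T} = {A,T} (union, +1)
DNOQRY@3: {A,T} ∩ {T} = {T} (intersection, +0)
DNOQRVY@3: {T} ∩ {T} = {T} (intersection, +0)
QY@4: {G} ∪ {A} = {A,G} (union, +1)
DQY@4: {C} ∪ {A,G} = {A,C,G} (union, +1)
NO@4: {G} ∪ {C} = {C,G} (union, +1)
DNOQY@4: {A,C,G} ∩ {C,G} = {C,G} (intersection, +0)
DNOQRY@4: {C,G} ∩ {G} = {G} (intersection, +0)
DNOQRVY@4: {G} ∩ {G} = {G} (intersection, +0)
QY@5: {A} ∪ {G} = {A,G} (union, +1)
DQY@5: {G} ∩ {A,G} = {G} (intersection, +0)
NO@5: {T} ∪ {C} = {C,T} (union, +1)
DNOQY@5: {G} ∪ {C,T} = {C,G,T} (union, +1)
DNOQRY@5: {C,G,T} ∩ {C} = {C} (intersection, +0)
DNOQRVY@5: {C} ∩ {C} = {C} (intersection, +0)
per-site changes: [4, 5, 4, 2, 3, 3]; total = 21

T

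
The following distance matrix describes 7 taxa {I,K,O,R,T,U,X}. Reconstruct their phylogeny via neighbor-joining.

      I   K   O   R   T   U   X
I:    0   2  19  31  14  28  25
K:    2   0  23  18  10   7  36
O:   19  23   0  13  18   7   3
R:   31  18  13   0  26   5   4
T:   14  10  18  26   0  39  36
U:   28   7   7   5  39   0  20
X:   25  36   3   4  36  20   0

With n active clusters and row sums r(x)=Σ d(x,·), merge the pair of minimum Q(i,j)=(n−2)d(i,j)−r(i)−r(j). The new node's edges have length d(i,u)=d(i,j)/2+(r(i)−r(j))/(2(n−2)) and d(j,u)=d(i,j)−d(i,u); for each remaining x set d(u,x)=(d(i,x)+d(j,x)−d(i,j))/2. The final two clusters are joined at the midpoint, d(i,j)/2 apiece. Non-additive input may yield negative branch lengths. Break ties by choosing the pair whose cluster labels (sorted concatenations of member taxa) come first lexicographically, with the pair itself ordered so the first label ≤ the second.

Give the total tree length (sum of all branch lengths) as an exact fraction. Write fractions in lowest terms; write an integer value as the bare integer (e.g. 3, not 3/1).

345/8

iteration 1: select I,K (d=2, Q=-205); attach at lengths (33/10, -13/10); label the merged cluster IK
  updated: d(IK,O)=20, d(IK,R)=47/2, d(IK,T)=11, d(IK,U)=33/2, d(IK,X)=59/2
iteration 2: select IK,T (d=11, Q=-373/2); attach at lengths (29/16, 147/16); label the merged cluster IKT
  updated: d(IKT,O)=27/2, d(IKT,R)=77/4, d(IKT,U)=89/4, d(IKT,X)=109/4
iteration 3: select R,X (d=4, Q=-167/2); attach at lengths (-1/6, 25/6); label the merged cluster RX
  updated: d(IKT,RX)=85/4, d(O,RX)=6, d(RX,U)=21/2
iteration 4: select IKT,O (d=27/2, Q=-113/2); attach at lengths (115/8, -7/8); label the merged cluster IKOT
  updated: d(IKOT,RX)=55/8, d(IKOT,U)=63/8
iteration 5: select IKOT,RX (d=55/8, Q=-101/4); attach at lengths (17/8, 19/4); label the merged cluster IKORTX
  updated: d(IKORTX,U)=23/4
iteration 6: select IKORTX,U (d=23/4); attach at lengths (23/8, 23/8); label the merged cluster IKORTUX
final tree: (((((I:33/10,K:-13/10):29/16,T:147/16):115/8,O:-7/8):17/8,(R:-1/6,X:25/6):19/4):23/8,U:23/8)
total length: 345/8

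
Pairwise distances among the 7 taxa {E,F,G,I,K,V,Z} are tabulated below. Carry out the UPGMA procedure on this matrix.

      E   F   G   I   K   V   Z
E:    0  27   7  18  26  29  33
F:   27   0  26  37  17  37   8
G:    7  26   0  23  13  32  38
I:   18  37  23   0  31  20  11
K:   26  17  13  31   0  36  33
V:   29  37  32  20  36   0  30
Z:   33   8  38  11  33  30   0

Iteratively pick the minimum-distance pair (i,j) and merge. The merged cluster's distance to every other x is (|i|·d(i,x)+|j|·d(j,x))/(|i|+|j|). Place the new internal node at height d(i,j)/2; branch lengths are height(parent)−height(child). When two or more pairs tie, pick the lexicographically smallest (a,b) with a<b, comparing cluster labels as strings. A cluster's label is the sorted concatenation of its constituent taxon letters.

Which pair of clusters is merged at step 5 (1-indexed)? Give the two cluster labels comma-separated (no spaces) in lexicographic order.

iteration 1: select E,G (d=7); attach at lengths (7/2, 7/2); label the merged cluster EG
  updated: d(EG,F)=53/2, d(EG,I)=41/2, d(EG,K)=39/2, d(EG,V)=61/2, d(EG,Z)=71/2
iteration 2: select F,Z (d=8); attach at lengths (4, 4); label the merged cluster FZ
  updated: d(EG,FZ)=31, d(FZ,I)=24, d(FZ,K)=25, d(FZ,V)=67/2
iteration 3: select EG,K (d=39/2); attach at lengths (25/4, 39/4); label the merged cluster EGK
  updated: d(EGK,FZ)=29, d(EGK,I)=24, d(EGK,V)=97/3
iteration 4: select I,V (d=20); attach at lengths (10, 10); label the merged cluster IV
  updated: d(EGK,IV)=169/6, d(FZ,IV)=115/4
iteration 5: select EGK,IV (d=169/6); attach at lengths (13/3, 49/12); label the merged cluster EGIKV
  updated: d(EGIKV,FZ)=289/10
iteration 6: select EGIKV,FZ (d=289/10); attach at lengths (11/30, 209/20); label the merged cluster EFGIKVZ
final tree: ((((E:7/2,G:7/2):25/4,K:39/4):13/3,(I:10,V:10):49/12):11/30,(F:4,Z:4):209/20)
total length: 2107/30

EGK,IV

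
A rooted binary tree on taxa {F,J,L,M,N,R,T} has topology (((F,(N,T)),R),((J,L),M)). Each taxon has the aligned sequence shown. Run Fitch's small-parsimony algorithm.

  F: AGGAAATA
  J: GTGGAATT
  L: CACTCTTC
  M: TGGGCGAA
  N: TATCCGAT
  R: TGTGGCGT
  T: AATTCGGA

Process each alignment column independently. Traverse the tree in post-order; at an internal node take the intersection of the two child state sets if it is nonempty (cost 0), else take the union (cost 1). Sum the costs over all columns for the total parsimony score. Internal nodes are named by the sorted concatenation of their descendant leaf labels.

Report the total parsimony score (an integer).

29

site 0, node NT: N={T} ∪ T={A} → {A,T} (+1)
site 0, node FNT: F={A} ∩ NT={A,T} → {A} (+0)
site 0, node FNRT: FNT={A} ∪ R={T} → {A,T} (+1)
site 0, node JL: J={G} ∪ L={C} → {C,G} (+1)
site 0, node JLM: JL={C,G} ∪ M={T} → {C,G,T} (+1)
site 0, node FJLMNRT: FNRT={A,T} ∩ JLM={C,G,T} → {T} (+0)
site 1, node NT: N={A} ∩ T={A} → {A} (+0)
site 1, node FNT: F={G} ∪ NT={A} → {A,G} (+1)
site 1, node FNRT: FNT={A,G} ∩ R={G} → {G} (+0)
site 1, node JL: J={T} ∪ L={A} → {A,T} (+1)
site 1, node JLM: JL={A,T} ∪ M={G} → {A,G,T} (+1)
site 1, node FJLMNRT: FNRT={G} ∩ JLM={A,G,T} → {G} (+0)
site 2, node NT: N={T} ∩ T={T} → {T} (+0)
site 2, node FNT: F={G} ∪ NT={T} → {G,T} (+1)
site 2, node FNRT: FNT={G,T} ∩ R={T} → {T} (+0)
site 2, node JL: J={G} ∪ L={C} → {C,G} (+1)
site 2, node JLM: JL={C,G} ∩ M={G} → {G} (+0)
site 2, node FJLMNRT: FNRT={T} ∪ JLM={G} → {G,T} (+1)
site 3, node NT: N={C} ∪ T={T} → {C,T} (+1)
site 3, node FNT: F={A} ∪ NT={C,T} → {A,C,T} (+1)
site 3, node FNRT: FNT={A,C,T} ∪ R={G} → {A,C,G,T} (+1)
site 3, node JL: J={G} ∪ L={T} → {G,T} (+1)
site 3, node JLM: JL={G,T} ∩ M={G} → {G} (+0)
site 3, node FJLMNRT: FNRT={A,C,G,T} ∩ JLM={G} → {G} (+0)
site 4, node NT: N={C} ∩ T={C} → {C} (+0)
site 4, node FNT: F={A} ∪ NT={C} → {A,C} (+1)
site 4, node FNRT: FNT={A,C} ∪ R={G} → {A,C,G} (+1)
site 4, node JL: J={A} ∪ L={C} → {A,C} (+1)
site 4, node JLM: JL={A,C} ∩ M={C} → {C} (+0)
site 4, node FJLMNRT: FNRT={A,C,G} ∩ JLM={C} → {C} (+0)
site 5, node NT: N={G} ∩ T={G} → {G} (+0)
site 5, node FNT: F={A} ∪ NT={G} → {A,G} (+1)
site 5, node FNRT: FNT={A,G} ∪ R={C} → {A,C,G} (+1)
site 5, node JL: J={A} ∪ L={T} → {A,T} (+1)
site 5, node JLM: JL={A,T} ∪ M={G} → {A,G,T} (+1)
site 5, node FJLMNRT: FNRT={A,C,G} ∩ JLM={A,G,T} → {A,G} (+0)
site 6, node NT: N={A} ∪ T={G} → {A,G} (+1)
site 6, node FNT: F={T} ∪ NT={A,G} → {A,G,T} (+1)
site 6, node FNRT: FNT={A,G,T} ∩ R={G} → {G} (+0)
site 6, node JL: J={T} ∩ L={T} → {T} (+0)
site 6, node JLM: JL={T} ∪ M={A} → {A,T} (+1)
site 6, node FJLMNRT: FNRT={G} ∪ JLM={A,T} → {A,G,T} (+1)
site 7, node NT: N={T} ∪ T={A} → {A,T} (+1)
site 7, node FNT: F={A} ∩ NT={A,T} → {A} (+0)
site 7, node FNRT: FNT={A} ∪ R={T} → {A,T} (+1)
site 7, node JL: J={T} ∪ L={C} → {C,T} (+1)
site 7, node JLM: JL={C,T} ∪ M={A} → {A,C,T} (+1)
site 7, node FJLMNRT: FNRT={A,T} ∩ JLM={A,C,T} → {A,T} (+0)
per-site changes: [4, 3, 3, 4, 3, 4, 4, 4]; total = 29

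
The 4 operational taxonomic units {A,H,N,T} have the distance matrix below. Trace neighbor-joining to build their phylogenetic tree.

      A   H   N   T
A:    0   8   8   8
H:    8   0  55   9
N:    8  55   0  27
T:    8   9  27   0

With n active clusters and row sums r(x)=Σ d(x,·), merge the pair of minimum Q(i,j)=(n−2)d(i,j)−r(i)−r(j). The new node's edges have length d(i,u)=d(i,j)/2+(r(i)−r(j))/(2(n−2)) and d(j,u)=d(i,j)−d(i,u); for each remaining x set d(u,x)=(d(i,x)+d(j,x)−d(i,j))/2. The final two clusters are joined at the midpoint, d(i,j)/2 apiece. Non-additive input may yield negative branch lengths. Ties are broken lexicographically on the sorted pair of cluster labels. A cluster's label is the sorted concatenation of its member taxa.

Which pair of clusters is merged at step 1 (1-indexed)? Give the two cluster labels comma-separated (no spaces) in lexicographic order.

1. join A+N (d=8, Q=-98) ⇒ AN; edges |A|=-25/2, |N|=41/2
  updated: d(AN,H)=55/2, d(AN,T)=27/2
2. join AN+H (d=55/2, Q=-50) ⇒ AHN; edges |AN|=16, |H|=23/2
  updated: d(AHN,T)=-5/2
3. join AHN+T (d=-5/2) ⇒ AHNT; edges |AHN|=-5/4, |T|=-5/4
final tree: (((A:-25/2,N:41/2):16,H:23/2):-5/4,T:-5/4)
total length: 33

A,N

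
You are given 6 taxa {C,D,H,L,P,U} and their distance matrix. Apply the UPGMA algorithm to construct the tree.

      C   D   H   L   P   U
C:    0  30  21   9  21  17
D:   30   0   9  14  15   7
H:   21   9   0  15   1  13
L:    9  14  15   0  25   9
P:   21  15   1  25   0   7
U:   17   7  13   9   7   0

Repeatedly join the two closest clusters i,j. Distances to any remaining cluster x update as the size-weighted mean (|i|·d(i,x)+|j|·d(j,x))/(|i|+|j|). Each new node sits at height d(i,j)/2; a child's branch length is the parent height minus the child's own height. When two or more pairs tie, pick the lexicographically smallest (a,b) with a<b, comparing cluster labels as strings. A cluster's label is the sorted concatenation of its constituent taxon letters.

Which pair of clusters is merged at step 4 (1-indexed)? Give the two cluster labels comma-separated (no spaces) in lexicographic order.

iteration 1: select H,P (d=1); attach at lengths (1/2, 1/2); label the merged cluster HP
  updated: d(C,HP)=21, d(D,HP)=12, d(HP,L)=20, d(HP,U)=10
iteration 2: select D,U (d=7); attach at lengths (7/2, 7/2); label the merged cluster DU
  updated: d(C,DU)=47/2, d(DU,HP)=11, d(DU,L)=23/2
iteration 3: select C,L (d=9); attach at lengths (9/2, 9/2); label the merged cluster CL
  updated: d(CL,DU)=35/2, d(CL,HP)=41/2
iteration 4: select DU,HP (d=11); attach at lengths (2, 5); label the merged cluster DHPU
  updated: d(CL,DHPU)=19
iteration 5: select CL,DHPU (d=19); attach at lengths (5, 4); label the merged cluster CDHLPU
final tree: ((C:9/2,L:9/2):5,((D:7/2,U:7/2):2,(H:1/2,P:1/2):5):4)
total length: 33

DU,HP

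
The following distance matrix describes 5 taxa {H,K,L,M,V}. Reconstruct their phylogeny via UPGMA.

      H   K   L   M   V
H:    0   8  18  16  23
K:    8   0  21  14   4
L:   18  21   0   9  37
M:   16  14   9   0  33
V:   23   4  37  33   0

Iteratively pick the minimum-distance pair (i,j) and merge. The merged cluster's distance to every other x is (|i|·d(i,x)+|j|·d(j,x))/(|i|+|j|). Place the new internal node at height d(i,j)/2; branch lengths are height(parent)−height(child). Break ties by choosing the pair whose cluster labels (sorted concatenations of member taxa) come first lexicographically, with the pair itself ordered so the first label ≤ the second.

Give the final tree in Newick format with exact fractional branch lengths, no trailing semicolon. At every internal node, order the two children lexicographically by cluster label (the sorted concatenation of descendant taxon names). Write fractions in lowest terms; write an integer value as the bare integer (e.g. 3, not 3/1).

iteration 1: select K,V (d=4); attach at lengths (2, 2); label the merged cluster KV
  updated: d(H,KV)=31/2, d(KV,L)=29, d(KV,M)=47/2
iteration 2: select L,M (d=9); attach at lengths (9/2, 9/2); label the merged cluster LM
  updated: d(H,LM)=17, d(KV,LM)=105/4
iteration 3: select H,KV (d=31/2); attach at lengths (31/4, 23/4); label the merged cluster HKV
  updated: d(HKV,LM)=139/6
iteration 4: select HKV,LM (d=139/6); attach at lengths (23/6, 85/12); label the merged cluster HKLMV
final tree: ((H:31/4,(K:2,V:2):23/4):23/6,(L:9/2,M:9/2):85/12)
total length: 449/12

((H:31/4,(K:2,V:2):23/4):23/6,(L:9/2,M:9/2):85/12)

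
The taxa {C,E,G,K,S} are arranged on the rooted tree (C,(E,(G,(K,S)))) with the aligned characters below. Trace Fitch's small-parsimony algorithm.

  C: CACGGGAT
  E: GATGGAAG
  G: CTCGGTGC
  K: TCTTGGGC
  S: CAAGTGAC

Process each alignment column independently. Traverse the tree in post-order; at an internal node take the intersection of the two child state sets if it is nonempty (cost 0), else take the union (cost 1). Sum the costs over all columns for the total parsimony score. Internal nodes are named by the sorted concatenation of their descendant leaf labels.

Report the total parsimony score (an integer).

[col 0] KS: children K:{T}, S:{C} ∪→ {C,T}; cost 1
[col 0] GKS: children G:{C}, KS:{C,T} ∩→ {C}; cost 0
[col 0] EGKS: children E:{G}, GKS:{C} ∪→ {C,G}; cost 1
[col 0] CEGKS: children C:{C}, EGKS:{C,G} ∩→ {C}; cost 0
[col 1] KS: children K:{C}, S:{A} ∪→ {A,C}; cost 1
[col 1] GKS: children G:{T}, KS:{A,C} ∪→ {A,C,T}; cost 1
[col 1] EGKS: children E:{A}, GKS:{A,C,T} ∩→ {A}; cost 0
[col 1] CEGKS: children C:{A}, EGKS:{A} ∩→ {A}; cost 0
[col 2] KS: children K:{T}, S:{A} ∪→ {A,T}; cost 1
[col 2] GKS: children G:{C}, KS:{A,T} ∪→ {A,C,T}; cost 1
[col 2] EGKS: children E:{T}, GKS:{A,C,T} ∩→ {T}; cost 0
[col 2] CEGKS: children C:{C}, EGKS:{T} ∪→ {C,T}; cost 1
[col 3] KS: children K:{T}, S:{G} ∪→ {G,T}; cost 1
[col 3] GKS: children G:{G}, KS:{G,T} ∩→ {G}; cost 0
[col 3] EGKS: children E:{G}, GKS:{G} ∩→ {G}; cost 0
[col 3] CEGKS: children C:{G}, EGKS:{G} ∩→ {G}; cost 0
[col 4] KS: children K:{G}, S:{T} ∪→ {G,T}; cost 1
[col 4] GKS: children G:{G}, KS:{G,T} ∩→ {G}; cost 0
[col 4] EGKS: children E:{G}, GKS:{G} ∩→ {G}; cost 0
[col 4] CEGKS: children C:{G}, EGKS:{G} ∩→ {G}; cost 0
[col 5] KS: children K:{G}, S:{G} ∩→ {G}; cost 0
[col 5] GKS: children G:{T}, KS:{G} ∪→ {G,T}; cost 1
[col 5] EGKS: children E:{A}, GKS:{G,T} ∪→ {A,G,T}; cost 1
[col 5] CEGKS: children C:{G}, EGKS:{A,G,T} ∩→ {G}; cost 0
[col 6] KS: children K:{G}, S:{A} ∪→ {A,G}; cost 1
[col 6] GKS: children G:{G}, KS:{A,G} ∩→ {G}; cost 0
[col 6] EGKS: children E:{A}, GKS:{G} ∪→ {A,G}; cost 1
[col 6] CEGKS: children C:{A}, EGKS:{A,G} ∩→ {A}; cost 0
[col 7] KS: children K:{C}, S:{C} ∩→ {C}; cost 0
[col 7] GKS: children G:{C}, KS:{C} ∩→ {C}; cost 0
[col 7] EGKS: children E:{G}, GKS:{C} ∪→ {C,G}; cost 1
[col 7] CEGKS: children C:{T}, EGKS:{C,G} ∪→ {C,G,T}; cost 1
per-site changes: [2, 2, 3, 1, 1, 2, 2, 2]; total = 15

15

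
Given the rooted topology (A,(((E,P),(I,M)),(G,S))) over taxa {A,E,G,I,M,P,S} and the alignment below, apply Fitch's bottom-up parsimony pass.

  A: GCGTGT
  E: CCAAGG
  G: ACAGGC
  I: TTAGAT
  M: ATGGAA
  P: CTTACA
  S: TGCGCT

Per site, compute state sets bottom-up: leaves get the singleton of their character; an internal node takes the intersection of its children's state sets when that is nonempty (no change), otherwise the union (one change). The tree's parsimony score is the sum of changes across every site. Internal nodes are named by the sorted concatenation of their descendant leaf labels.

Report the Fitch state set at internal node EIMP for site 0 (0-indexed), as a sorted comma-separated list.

A,C,T

EP@0: {C} ∩ {C} = {C} (intersection, +0)
IM@0: {T} ∪ {A} = {A,T} (union, +1)
EIMP@0: {C} ∪ {A,T} = {A,C,T} (union, +1)
GS@0: {A} ∪ {T} = {A,T} (union, +1)
EGIMPS@0: {A,C,T} ∩ {A,T} = {A,T} (intersection, +0)
AEGIMPS@0: {G} ∪ {A,T} = {A,G,T} (union, +1)
EP@1: {C} ∪ {T} = {C,T} (union, +1)
IM@1: {T} ∩ {T} = {T} (intersection, +0)
EIMP@1: {C,T} ∩ {T} = {T} (intersection, +0)
GS@1: {C} ∪ {G} = {C,G} (union, +1)
EGIMPS@1: {T} ∪ {C,G} = {C,G,T} (union, +1)
AEGIMPS@1: {C} ∩ {C,G,T} = {C} (intersection, +0)
EP@2: {A} ∪ {T} = {A,T} (union, +1)
IM@2: {A} ∪ {G} = {A,G} (union, +1)
EIMP@2: {A,T} ∩ {A,G} = {A} (intersection, +0)
GS@2: {A} ∪ {C} = {A,C} (union, +1)
EGIMPS@2: {A} ∩ {A,C} = {A} (intersection, +0)
AEGIMPS@2: {G} ∪ {A} = {A,G} (union, +1)
EP@3: {A} ∩ {A} = {A} (intersection, +0)
IM@3: {G} ∩ {G} = {G} (intersection, +0)
EIMP@3: {A} ∪ {G} = {A,G} (union, +1)
GS@3: {G} ∩ {G} = {G} (intersection, +0)
EGIMPS@3: {A,G} ∩ {G} = {G} (intersection, +0)
AEGIMPS@3: {T} ∪ {G} = {G,T} (union, +1)
EP@4: {G} ∪ {C} = {C,G} (union, +1)
IM@4: {A} ∩ {A} = {A} (intersection, +0)
EIMP@4: {C,G} ∪ {A} = {A,C,G} (union, +1)
GS@4: {G} ∪ {C} = {C,G} (union, +1)
EGIMPS@4: {A,C,G} ∩ {C,G} = {C,G} (intersection, +0)
AEGIMPS@4: {G} ∩ {C,G} = {G} (intersection, +0)
EP@5: {G} ∪ {A} = {A,G} (union, +1)
IM@5: {T} ∪ {A} = {A,T} (union, +1)
EIMP@5: {A,G} ∩ {A,T} = {A} (intersection, +0)
GS@5: {C} ∪ {T} = {C,T} (union, +1)
EGIMPS@5: {A} ∪ {C,T} = {A,C,T} (union, +1)
AEGIMPS@5: {T} ∩ {A,C,T} = {T} (intersection, +0)
per-site changes: [4, 3, 4, 2, 3, 4]; total = 20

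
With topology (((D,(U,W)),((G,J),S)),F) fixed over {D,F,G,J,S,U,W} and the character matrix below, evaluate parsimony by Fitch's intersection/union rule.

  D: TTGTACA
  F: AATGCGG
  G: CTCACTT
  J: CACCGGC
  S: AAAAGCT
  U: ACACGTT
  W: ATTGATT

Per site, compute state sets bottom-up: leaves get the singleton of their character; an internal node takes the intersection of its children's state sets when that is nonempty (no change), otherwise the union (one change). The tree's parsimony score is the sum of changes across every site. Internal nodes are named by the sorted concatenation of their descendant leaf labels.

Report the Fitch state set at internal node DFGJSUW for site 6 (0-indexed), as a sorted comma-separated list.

[col 0] UW: children U:{A}, W:{A} ∩→ {A}; cost 0
[col 0] DUW: children D:{T}, UW:{A} ∪→ {A,T}; cost 1
[col 0] GJ: children G:{C}, J:{C} ∩→ {C}; cost 0
[col 0] GJS: children GJ:{C}, S:{A} ∪→ {A,C}; cost 1
[col 0] DGJSUW: children DUW:{A,T}, GJS:{A,C} ∩→ {A}; cost 0
[col 0] DFGJSUW: children DGJSUW:{A}, F:{A} ∩→ {A}; cost 0
[col 1] UW: children U:{C}, W:{T} ∪→ {C,T}; cost 1
[col 1] DUW: children D:{T}, UW:{C,T} ∩→ {T}; cost 0
[col 1] GJ: children G:{T}, J:{A} ∪→ {A,T}; cost 1
[col 1] GJS: children GJ:{A,T}, S:{A} ∩→ {A}; cost 0
[col 1] DGJSUW: children DUW:{T}, GJS:{A} ∪→ {A,T}; cost 1
[col 1] DFGJSUW: children DGJSUW:{A,T}, F:{A} ∩→ {A}; cost 0
[col 2] UW: children U:{A}, W:{T} ∪→ {A,T}; cost 1
[col 2] DUW: children D:{G}, UW:{A,T} ∪→ {A,G,T}; cost 1
[col 2] GJ: children G:{C}, J:{C} ∩→ {C}; cost 0
[col 2] GJS: children GJ:{C}, S:{A} ∪→ {A,C}; cost 1
[col 2] DGJSUW: children DUW:{A,G,T}, GJS:{A,C} ∩→ {A}; cost 0
[col 2] DFGJSUW: children DGJSUW:{A}, F:{T} ∪→ {A,T}; cost 1
[col 3] UW: children U:{C}, W:{G} ∪→ {C,G}; cost 1
[col 3] DUW: children D:{T}, UW:{C,G} ∪→ {C,G,T}; cost 1
[col 3] GJ: children G:{A}, J:{C} ∪→ {A,C}; cost 1
[col 3] GJS: children GJ:{A,C}, S:{A} ∩→ {A}; cost 0
[col 3] DGJSUW: children DUW:{C,G,T}, GJS:{A} ∪→ {A,C,G,T}; cost 1
[col 3] DFGJSUW: children DGJSUW:{A,C,G,T}, F:{G} ∩→ {G}; cost 0
[col 4] UW: children U:{G}, W:{A} ∪→ {A,G}; cost 1
[col 4] DUW: children D:{A}, UW:{A,G} ∩→ {A}; cost 0
[col 4] GJ: children G:{C}, J:{G} ∪→ {C,G}; cost 1
[col 4] GJS: children GJ:{C,G}, S:{G} ∩→ {G}; cost 0
[col 4] DGJSUW: children DUW:{A}, GJS:{G} ∪→ {A,G}; cost 1
[col 4] DFGJSUW: children DGJSUW:{A,G}, F:{C} ∪→ {A,C,G}; cost 1
[col 5] UW: children U:{T}, W:{T} ∩→ {T}; cost 0
[col 5] DUW: children D:{C}, UW:{T} ∪→ {C,T}; cost 1
[col 5] GJ: children G:{T}, J:{G} ∪→ {G,T}; cost 1
[col 5] GJS: children GJ:{G,T}, S:{C} ∪→ {C,G,T}; cost 1
[col 5] DGJSUW: children DUW:{C,T}, GJS:{C,G,T} ∩→ {C,T}; cost 0
[col 5] DFGJSUW: children DGJSUW:{C,T}, F:{G} ∪→ {C,G,T}; cost 1
[col 6] UW: children U:{T}, W:{T} ∩→ {T}; cost 0
[col 6] DUW: children D:{A}, UW:{T} ∪→ {A,T}; cost 1
[col 6] GJ: children G:{T}, J:{C} ∪→ {C,T}; cost 1
[col 6] GJS: children GJ:{C,T}, S:{T} ∩→ {T}; cost 0
[col 6] DGJSUW: children DUW:{A,T}, GJS:{T} ∩→ {T}; cost 0
[col 6] DFGJSUW: children DGJSUW:{T}, F:{G} ∪→ {G,T}; cost 1
per-site changes: [2, 3, 4, 4, 4, 4, 3]; total = 24

G,T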